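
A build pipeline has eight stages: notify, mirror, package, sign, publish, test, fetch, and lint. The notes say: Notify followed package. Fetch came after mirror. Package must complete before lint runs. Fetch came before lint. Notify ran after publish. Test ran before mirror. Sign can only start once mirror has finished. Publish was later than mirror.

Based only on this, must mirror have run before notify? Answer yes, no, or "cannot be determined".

Chain the constraints: mirror → publish → notify. Each link is directly stated, so mirror comes before notify.

yes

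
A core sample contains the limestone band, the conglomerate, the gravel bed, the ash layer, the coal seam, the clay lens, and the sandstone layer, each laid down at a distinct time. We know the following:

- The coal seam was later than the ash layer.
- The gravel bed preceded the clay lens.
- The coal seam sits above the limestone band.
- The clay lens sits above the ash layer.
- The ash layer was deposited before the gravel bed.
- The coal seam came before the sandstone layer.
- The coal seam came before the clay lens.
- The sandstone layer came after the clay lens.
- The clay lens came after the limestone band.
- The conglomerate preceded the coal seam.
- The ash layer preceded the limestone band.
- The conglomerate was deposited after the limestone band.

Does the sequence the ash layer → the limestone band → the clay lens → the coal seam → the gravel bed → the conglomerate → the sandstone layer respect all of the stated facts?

The constraints require the conglomerate before the coal seam, but in the proposed sequence the coal seam appears ahead of the conglomerate. That one violation is enough.

no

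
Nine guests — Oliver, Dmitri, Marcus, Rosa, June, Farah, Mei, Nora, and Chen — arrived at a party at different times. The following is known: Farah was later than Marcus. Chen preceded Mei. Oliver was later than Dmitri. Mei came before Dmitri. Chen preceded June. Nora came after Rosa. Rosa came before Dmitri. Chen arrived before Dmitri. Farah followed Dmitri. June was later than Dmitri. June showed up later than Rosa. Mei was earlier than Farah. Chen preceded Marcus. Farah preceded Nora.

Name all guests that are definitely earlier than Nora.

Chen, Dmitri, Farah, Marcus, Mei, Rosa

Directly stated before Nora: Farah and Rosa.
Chen reaches Nora via Chen → Mei → Farah → Nora.
Dmitri reaches Nora via Dmitri → Farah → Nora.
Marcus reaches Nora via Marcus → Farah → Nora.
Likewise Mei reaches Nora by chaining the stated constraints.
No chain forces Oliver (or any of the others) ahead of Nora.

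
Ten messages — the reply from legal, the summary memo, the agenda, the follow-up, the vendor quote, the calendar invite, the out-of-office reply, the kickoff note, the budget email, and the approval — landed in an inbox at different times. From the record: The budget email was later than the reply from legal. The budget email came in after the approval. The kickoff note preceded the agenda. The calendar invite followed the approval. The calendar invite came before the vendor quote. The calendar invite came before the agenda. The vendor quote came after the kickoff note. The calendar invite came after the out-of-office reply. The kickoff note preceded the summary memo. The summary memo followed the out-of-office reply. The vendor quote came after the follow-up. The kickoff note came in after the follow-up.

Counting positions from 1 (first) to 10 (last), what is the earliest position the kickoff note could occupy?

The follow-up must come before the kickoff note — 1 forced predecessor.
Nothing else is forced ahead of the kickoff note, so its earliest slot is position 1 + 1 = 2.

2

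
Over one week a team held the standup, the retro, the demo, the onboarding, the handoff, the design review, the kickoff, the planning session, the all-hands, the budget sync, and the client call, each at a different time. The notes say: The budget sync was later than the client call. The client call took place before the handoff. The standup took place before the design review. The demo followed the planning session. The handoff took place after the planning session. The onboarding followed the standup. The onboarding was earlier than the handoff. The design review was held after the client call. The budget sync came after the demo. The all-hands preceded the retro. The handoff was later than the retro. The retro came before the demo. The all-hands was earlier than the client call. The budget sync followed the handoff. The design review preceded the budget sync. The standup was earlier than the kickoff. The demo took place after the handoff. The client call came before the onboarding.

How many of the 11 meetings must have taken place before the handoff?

6

Directly stated before the handoff: the client call, the onboarding, the planning session, and the retro.
The all-hands reaches the handoff via the all-hands → the client call → the handoff.
The standup reaches the handoff via the standup → the onboarding → the handoff.
No chain forces the demo (or any of the others) ahead of the handoff.
That's the all-hands, the client call, the onboarding, the planning session, the retro, and the standup — 6 in all.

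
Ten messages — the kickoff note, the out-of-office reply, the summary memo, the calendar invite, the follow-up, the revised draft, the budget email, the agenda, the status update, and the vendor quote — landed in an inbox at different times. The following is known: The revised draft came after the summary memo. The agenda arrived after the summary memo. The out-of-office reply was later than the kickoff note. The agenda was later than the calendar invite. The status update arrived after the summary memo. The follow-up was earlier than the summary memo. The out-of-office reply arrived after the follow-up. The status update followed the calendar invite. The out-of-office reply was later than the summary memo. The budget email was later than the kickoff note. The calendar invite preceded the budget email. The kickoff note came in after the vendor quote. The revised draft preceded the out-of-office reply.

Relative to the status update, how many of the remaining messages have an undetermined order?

6

Forced before the status update: the calendar invite, the follow-up, and the summary memo.
That leaves the agenda, the budget email, the kickoff note, the out-of-office reply, the revised draft, and the vendor quote with no forced order relative to the status update — 6.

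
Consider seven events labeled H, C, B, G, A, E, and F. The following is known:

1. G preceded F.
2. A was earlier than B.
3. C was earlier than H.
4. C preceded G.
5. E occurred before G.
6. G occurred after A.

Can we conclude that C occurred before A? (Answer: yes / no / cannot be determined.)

No chain of stated constraints runs from C to A, and none runs from A to C either.
So the relative order of C and A is not fixed by the given facts.

cannot be determined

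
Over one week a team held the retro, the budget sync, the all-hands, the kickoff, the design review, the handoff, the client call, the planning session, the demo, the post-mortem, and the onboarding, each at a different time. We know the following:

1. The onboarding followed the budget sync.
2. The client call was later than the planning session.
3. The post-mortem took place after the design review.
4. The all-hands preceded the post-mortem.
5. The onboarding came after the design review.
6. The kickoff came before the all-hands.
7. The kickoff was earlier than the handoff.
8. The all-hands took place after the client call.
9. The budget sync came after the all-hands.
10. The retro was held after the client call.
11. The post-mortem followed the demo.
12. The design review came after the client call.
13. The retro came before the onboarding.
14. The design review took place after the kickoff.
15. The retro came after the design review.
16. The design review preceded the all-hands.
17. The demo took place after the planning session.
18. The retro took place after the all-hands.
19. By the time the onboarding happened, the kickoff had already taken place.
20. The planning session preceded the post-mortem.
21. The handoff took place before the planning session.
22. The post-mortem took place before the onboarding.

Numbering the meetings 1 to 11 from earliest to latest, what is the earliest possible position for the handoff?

2

The kickoff must come before the handoff — 1 forced predecessor.
Nothing else is forced ahead of the handoff, so its earliest slot is position 1 + 1 = 2.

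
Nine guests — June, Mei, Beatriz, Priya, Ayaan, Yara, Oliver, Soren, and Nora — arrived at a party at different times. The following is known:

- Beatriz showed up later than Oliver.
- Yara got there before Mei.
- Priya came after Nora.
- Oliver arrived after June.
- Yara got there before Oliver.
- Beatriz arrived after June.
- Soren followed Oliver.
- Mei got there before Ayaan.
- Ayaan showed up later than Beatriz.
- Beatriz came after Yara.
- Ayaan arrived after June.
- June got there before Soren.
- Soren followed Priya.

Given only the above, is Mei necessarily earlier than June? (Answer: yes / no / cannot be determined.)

cannot be determined

No chain of stated constraints runs from Mei to June, and none runs from June to Mei either.
So the relative order of Mei and June is not fixed by the given facts.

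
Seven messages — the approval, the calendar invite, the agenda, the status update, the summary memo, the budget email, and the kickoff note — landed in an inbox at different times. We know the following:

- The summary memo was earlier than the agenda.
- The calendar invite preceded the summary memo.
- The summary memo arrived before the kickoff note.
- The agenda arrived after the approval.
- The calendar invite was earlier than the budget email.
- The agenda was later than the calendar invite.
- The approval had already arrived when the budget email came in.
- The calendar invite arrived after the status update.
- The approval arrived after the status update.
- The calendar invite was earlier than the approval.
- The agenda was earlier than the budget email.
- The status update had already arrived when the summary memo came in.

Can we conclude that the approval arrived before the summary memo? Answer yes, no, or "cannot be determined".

cannot be determined

No chain of stated constraints runs from the approval to the summary memo, and none runs from the summary memo to the approval either.
So the relative order of the approval and the summary memo is not fixed by the given facts.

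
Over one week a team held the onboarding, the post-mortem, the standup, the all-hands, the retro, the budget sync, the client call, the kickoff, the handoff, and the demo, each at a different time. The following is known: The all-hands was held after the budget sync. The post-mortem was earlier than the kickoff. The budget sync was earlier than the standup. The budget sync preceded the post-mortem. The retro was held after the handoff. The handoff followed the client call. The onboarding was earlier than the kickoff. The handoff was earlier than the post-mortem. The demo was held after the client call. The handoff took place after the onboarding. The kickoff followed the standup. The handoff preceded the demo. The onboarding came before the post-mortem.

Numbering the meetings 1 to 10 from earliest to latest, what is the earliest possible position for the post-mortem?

The budget sync, the client call, the handoff, and the onboarding must all come before the post-mortem — 4 forced predecessors.
Nothing else is forced ahead of the post-mortem, so its earliest slot is position 4 + 1 = 5.

5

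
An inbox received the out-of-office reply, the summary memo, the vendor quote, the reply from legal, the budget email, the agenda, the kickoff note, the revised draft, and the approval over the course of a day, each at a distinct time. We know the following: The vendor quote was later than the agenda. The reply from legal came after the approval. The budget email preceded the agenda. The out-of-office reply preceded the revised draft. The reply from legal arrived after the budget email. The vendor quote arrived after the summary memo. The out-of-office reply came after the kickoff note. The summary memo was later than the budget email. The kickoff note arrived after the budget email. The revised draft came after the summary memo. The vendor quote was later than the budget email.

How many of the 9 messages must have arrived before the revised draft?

Directly stated before the revised draft: the out-of-office reply and the summary memo.
The budget email reaches the revised draft via the budget email → the summary memo → the revised draft.
The kickoff note reaches the revised draft via the kickoff note → the out-of-office reply → the revised draft.
That's the budget email, the kickoff note, the out-of-office reply, and the summary memo — 4 in all.

4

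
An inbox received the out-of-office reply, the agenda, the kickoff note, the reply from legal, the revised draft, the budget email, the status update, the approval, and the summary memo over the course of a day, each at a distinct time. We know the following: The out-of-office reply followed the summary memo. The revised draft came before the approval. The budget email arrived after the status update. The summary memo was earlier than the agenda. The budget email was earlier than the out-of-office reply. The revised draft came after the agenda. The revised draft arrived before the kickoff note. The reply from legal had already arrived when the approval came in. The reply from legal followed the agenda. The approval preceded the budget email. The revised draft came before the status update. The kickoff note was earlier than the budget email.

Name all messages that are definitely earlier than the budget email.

the agenda, the approval, the kickoff note, the reply from legal, the revised draft, the status update, the summary memo

Directly stated before the budget email: the approval, the kickoff note, and the status update.
The agenda reaches the budget email via the agenda → the revised draft → the status update → the budget email.
The reply from legal reaches the budget email via the reply from legal → the approval → the budget email.
The revised draft reaches the budget email via the revised draft → the status update → the budget email.
Likewise the summary memo reaches the budget email by chaining the stated constraints.
No chain forces the out-of-office reply ahead of the budget email.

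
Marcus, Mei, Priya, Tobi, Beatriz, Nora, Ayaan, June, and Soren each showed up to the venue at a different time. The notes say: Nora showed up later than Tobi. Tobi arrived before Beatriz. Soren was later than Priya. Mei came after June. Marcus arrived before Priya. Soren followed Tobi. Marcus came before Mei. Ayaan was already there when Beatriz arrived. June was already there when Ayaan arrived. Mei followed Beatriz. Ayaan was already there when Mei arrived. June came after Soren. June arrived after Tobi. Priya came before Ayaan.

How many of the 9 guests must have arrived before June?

4

Directly stated before June: Soren and Tobi.
Marcus reaches June via Marcus → Priya → Soren → June.
Priya reaches June via Priya → Soren → June.
No chain forces Ayaan (or any of the others) ahead of June.
That's Marcus, Priya, Soren, and Tobi — 4 in all.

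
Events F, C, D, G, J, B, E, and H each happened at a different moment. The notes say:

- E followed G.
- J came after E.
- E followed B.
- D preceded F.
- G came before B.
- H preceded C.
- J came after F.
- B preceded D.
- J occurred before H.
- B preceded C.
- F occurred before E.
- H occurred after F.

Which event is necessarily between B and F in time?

D

Tracing the constraints gives B → D → F, so D sits after B and before F.
No other event is forced both after B and before F.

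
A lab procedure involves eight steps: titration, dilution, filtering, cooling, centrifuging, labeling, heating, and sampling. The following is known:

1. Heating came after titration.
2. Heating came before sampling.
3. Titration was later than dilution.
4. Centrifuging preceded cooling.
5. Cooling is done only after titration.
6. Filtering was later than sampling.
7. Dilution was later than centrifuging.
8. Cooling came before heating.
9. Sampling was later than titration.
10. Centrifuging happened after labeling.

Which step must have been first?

Labeling has a chain of constraints placing it before every other step, so labeling must be first.

labeling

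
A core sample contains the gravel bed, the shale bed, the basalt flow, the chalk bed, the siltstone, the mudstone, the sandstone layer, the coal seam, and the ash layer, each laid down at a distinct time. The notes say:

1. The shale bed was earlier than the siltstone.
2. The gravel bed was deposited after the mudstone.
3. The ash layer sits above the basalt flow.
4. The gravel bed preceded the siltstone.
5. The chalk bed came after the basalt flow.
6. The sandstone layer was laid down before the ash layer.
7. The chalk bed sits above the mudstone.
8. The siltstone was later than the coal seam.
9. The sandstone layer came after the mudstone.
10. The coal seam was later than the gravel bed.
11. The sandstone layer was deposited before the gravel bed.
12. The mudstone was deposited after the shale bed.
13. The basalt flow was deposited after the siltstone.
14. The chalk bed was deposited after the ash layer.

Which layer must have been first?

The shale bed has a chain of constraints placing it before every other layer, so the shale bed must be first.

the shale bed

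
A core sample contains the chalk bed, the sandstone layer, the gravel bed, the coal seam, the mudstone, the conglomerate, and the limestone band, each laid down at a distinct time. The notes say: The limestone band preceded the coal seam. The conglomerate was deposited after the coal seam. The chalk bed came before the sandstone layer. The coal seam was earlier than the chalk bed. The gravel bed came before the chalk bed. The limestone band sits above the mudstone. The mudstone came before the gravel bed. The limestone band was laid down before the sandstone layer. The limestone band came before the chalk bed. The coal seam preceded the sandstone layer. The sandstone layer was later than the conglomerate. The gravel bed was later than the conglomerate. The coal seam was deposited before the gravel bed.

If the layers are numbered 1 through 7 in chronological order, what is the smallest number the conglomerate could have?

The coal seam, the limestone band, and the mudstone must all come before the conglomerate — 3 forced predecessors.
Nothing else is forced ahead of the conglomerate, so its earliest slot is position 3 + 1 = 4.

4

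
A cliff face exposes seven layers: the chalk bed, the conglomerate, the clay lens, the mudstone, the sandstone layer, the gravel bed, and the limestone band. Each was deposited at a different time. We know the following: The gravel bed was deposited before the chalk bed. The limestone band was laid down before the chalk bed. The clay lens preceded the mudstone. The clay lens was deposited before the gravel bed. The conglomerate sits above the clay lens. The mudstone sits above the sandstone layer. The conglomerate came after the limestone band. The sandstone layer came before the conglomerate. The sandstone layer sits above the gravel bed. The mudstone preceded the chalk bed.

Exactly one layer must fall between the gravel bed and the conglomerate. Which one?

Tracing the constraints gives the gravel bed → the sandstone layer → the conglomerate, so the sandstone layer sits after the gravel bed and before the conglomerate.
No other layer is forced both after the gravel bed and before the conglomerate.

the sandstone layer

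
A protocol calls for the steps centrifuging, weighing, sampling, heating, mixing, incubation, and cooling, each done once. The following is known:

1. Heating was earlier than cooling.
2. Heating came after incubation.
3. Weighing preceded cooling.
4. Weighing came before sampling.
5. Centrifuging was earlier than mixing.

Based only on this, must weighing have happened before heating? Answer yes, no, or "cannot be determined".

No chain of stated constraints runs from weighing to heating, and none runs from heating to weighing either.
So the relative order of weighing and heating is not fixed by the given facts.

cannot be determined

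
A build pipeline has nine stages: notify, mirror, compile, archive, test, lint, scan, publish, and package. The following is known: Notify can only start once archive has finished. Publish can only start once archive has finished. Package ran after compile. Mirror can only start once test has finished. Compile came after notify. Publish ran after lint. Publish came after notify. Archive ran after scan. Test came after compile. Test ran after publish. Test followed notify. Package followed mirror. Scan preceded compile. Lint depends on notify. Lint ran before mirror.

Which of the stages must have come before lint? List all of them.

archive, notify, scan

Directly stated before lint: notify.
Archive reaches lint via archive → notify → lint.
Scan reaches lint via scan → archive → notify → lint.
No chain forces test (or any of the others) ahead of lint.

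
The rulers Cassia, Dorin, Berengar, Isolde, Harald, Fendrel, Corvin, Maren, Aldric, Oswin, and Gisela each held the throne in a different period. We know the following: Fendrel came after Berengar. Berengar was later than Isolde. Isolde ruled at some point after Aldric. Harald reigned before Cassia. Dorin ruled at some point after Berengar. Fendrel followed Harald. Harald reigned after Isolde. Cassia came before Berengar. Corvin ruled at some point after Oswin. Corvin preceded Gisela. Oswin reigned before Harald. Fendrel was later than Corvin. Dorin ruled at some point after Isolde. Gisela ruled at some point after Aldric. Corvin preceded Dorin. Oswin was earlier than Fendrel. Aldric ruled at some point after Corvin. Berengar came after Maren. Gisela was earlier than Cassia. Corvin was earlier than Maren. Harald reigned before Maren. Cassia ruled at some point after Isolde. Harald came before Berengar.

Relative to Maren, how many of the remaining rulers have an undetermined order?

2

Forced before Maren: Aldric, Corvin, Harald, Isolde, and Oswin; forced after Maren: Berengar, Dorin, and Fendrel.
That leaves Cassia and Gisela with no forced order relative to Maren — 2.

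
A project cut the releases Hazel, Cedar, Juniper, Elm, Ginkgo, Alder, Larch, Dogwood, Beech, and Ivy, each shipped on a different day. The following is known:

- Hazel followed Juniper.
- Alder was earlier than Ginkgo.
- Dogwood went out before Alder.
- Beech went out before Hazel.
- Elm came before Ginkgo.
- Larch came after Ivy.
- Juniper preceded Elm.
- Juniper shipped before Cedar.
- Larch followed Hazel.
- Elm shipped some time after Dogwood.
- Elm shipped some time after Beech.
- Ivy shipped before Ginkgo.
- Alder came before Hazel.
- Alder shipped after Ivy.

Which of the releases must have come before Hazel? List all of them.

Alder, Beech, Dogwood, Ivy, Juniper

Directly stated before Hazel: Alder, Beech, and Juniper.
Dogwood reaches Hazel via Dogwood → Alder → Hazel.
Ivy reaches Hazel via Ivy → Alder → Hazel.
No chain forces Cedar (or any of the others) ahead of Hazel.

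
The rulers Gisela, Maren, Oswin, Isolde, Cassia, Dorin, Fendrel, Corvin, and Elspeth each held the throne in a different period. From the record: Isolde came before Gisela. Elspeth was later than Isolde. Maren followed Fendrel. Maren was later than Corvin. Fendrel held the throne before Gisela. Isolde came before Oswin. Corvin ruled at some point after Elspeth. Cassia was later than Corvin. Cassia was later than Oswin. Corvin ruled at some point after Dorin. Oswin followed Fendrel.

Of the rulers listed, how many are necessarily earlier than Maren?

5

Directly stated before Maren: Corvin and Fendrel.
Dorin reaches Maren via Dorin → Corvin → Maren.
Elspeth reaches Maren via Elspeth → Corvin → Maren.
Isolde reaches Maren via Isolde → Elspeth → Corvin → Maren.
No chain forces Oswin (or any of the others) ahead of Maren.
That's Corvin, Dorin, Elspeth, Fendrel, and Isolde — 5 in all.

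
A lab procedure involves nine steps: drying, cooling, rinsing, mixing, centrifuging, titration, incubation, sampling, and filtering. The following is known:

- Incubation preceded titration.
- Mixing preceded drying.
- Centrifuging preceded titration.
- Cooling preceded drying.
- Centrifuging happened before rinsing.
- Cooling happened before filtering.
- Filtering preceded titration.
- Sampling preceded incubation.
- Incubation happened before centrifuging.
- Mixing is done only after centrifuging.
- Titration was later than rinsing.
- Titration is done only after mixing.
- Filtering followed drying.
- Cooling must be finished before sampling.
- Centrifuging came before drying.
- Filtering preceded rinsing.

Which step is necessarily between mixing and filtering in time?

Tracing the constraints gives mixing → drying → filtering, so drying sits after mixing and before filtering.
No other step is forced both after mixing and before filtering.

drying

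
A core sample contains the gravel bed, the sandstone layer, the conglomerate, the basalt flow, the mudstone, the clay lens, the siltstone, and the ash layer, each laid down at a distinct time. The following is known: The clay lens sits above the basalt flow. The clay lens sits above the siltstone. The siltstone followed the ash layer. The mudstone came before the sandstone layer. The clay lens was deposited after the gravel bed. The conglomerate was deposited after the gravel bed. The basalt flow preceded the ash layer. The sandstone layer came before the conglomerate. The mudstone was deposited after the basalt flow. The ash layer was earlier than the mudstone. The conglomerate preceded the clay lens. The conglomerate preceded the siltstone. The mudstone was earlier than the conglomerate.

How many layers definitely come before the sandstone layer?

Directly stated before the sandstone layer: the mudstone.
The ash layer reaches the sandstone layer via the ash layer → the mudstone → the sandstone layer.
The basalt flow reaches the sandstone layer via the basalt flow → the mudstone → the sandstone layer.
That's the ash layer, the basalt flow, and the mudstone — 3 in all.

3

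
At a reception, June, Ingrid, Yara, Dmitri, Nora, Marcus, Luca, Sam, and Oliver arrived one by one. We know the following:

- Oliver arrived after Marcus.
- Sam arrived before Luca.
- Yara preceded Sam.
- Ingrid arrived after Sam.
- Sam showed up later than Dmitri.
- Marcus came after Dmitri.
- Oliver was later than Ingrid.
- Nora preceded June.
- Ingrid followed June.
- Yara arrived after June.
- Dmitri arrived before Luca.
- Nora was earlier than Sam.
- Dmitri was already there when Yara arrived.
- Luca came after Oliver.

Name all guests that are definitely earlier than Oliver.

Directly stated before Oliver: Ingrid and Marcus.
Dmitri reaches Oliver via Dmitri → Marcus → Oliver.
June reaches Oliver via June → Ingrid → Oliver.
Nora reaches Oliver via Nora → Sam → Ingrid → Oliver.
Likewise Sam and Yara each reach Oliver by chaining the stated constraints.

Dmitri, Ingrid, June, Marcus, Nora, Sam, Yara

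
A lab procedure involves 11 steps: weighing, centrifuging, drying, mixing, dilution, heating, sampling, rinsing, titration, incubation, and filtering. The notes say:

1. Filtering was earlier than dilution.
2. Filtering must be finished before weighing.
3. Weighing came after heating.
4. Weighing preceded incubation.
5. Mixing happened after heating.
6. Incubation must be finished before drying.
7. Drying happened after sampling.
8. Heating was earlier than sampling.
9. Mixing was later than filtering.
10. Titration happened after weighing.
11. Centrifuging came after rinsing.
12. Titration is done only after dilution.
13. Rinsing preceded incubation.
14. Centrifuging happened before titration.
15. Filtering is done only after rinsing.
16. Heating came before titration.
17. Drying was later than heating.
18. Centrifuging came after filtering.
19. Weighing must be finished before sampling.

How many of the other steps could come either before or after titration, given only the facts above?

Forced before titration: centrifuging, dilution, filtering, heating, rinsing, and weighing.
That leaves drying, incubation, mixing, and sampling with no forced order relative to titration — 4.

4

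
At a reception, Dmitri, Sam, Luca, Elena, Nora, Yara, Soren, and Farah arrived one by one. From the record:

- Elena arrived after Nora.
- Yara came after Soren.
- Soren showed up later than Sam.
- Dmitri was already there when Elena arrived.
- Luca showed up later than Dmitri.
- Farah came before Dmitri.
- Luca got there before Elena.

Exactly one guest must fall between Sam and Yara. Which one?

Tracing the constraints gives Sam → Soren → Yara, so Soren sits after Sam and before Yara.
No other guest is forced both after Sam and before Yara.

Soren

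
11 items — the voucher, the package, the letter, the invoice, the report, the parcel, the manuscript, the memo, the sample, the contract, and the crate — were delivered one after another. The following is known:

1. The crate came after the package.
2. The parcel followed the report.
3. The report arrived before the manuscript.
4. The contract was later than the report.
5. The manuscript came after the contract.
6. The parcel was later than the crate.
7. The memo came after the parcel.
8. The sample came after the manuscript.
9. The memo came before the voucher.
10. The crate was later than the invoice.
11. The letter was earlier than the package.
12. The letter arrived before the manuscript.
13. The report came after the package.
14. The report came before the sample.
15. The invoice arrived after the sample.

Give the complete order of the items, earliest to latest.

the letter, the package, the report, the contract, the manuscript, the sample, the invoice, the crate, the parcel, the memo, the voucher

The constraints fix every adjacent pair, so only one ordering works:
the letter → the package → the report → the contract → the manuscript → the sample → the invoice → the crate → the parcel → the memo → the voucher.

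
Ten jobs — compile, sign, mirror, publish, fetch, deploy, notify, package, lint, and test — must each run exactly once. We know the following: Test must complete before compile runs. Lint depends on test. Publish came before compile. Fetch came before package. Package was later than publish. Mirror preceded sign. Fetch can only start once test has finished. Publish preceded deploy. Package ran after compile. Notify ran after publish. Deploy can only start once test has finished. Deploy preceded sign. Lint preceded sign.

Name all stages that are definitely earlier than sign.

Directly stated before sign: deploy, lint, and mirror.
Publish reaches sign via publish → deploy → sign.
Test reaches sign via test → deploy → sign.
No chain forces notify (or any of the others) ahead of sign.

deploy, lint, mirror, publish, test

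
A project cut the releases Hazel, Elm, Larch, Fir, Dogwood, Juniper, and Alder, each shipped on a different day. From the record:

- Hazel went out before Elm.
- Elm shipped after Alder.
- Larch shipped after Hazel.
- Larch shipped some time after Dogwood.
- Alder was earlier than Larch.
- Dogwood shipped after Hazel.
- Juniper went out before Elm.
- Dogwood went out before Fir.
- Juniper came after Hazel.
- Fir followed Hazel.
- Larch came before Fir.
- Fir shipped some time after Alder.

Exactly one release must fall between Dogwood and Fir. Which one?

Tracing the constraints gives Dogwood → Larch → Fir, so Larch sits after Dogwood and before Fir.
No other release is forced both after Dogwood and before Fir.

Larch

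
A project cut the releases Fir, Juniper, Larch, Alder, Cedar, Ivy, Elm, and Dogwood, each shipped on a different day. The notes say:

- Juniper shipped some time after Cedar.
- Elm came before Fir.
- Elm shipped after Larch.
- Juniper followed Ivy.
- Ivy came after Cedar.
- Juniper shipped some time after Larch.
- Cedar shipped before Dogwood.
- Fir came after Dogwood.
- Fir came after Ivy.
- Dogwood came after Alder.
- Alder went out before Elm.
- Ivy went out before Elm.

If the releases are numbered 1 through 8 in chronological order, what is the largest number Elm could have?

Elm must come before Fir — 1 release forced after it.
Everything else can be placed before Elm in some valid order, so Elm can sit as late as position 8 − 1 = 7.

7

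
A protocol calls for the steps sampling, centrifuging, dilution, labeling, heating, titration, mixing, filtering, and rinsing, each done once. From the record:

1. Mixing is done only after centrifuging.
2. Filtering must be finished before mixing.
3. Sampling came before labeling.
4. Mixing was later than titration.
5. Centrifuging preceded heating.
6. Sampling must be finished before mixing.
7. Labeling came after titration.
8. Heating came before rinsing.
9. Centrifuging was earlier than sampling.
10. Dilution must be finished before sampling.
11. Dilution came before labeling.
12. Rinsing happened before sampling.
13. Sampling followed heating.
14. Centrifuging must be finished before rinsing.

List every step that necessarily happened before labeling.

centrifuging, dilution, heating, rinsing, sampling, titration

Directly stated before labeling: dilution, sampling, and titration.
Centrifuging reaches labeling via centrifuging → sampling → labeling.
Heating reaches labeling via heating → sampling → labeling.
Rinsing reaches labeling via rinsing → sampling → labeling.
No chain forces filtering (or any of the others) ahead of labeling.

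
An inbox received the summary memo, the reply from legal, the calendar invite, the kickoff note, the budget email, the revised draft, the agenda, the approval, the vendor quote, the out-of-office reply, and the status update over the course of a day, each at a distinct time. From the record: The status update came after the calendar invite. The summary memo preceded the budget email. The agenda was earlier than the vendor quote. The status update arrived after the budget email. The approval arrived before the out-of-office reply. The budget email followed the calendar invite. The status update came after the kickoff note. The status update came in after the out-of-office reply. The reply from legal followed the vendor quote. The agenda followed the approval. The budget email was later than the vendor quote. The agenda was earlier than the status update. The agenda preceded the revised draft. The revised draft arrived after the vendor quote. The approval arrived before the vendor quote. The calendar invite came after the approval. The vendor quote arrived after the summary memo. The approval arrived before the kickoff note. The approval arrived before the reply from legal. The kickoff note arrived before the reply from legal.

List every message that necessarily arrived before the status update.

Directly stated before the status update: the agenda, the budget email, the calendar invite, the kickoff note, and the out-of-office reply.
The approval reaches the status update via the approval → the agenda → the status update.
The summary memo reaches the status update via the summary memo → the budget email → the status update.
The vendor quote reaches the status update via the vendor quote → the budget email → the status update.

the agenda, the approval, the budget email, the calendar invite, the kickoff note, the out-of-office reply, the summary memo, the vendor quote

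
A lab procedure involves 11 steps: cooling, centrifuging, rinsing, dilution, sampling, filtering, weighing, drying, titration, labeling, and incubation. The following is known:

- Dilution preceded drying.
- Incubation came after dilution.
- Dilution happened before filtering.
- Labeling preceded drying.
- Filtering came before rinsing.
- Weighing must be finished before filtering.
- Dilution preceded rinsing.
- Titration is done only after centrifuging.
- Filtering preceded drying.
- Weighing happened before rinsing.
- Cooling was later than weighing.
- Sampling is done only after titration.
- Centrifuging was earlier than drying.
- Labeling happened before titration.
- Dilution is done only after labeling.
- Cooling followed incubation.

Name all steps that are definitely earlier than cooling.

Directly stated before cooling: incubation and weighing.
Dilution reaches cooling via dilution → incubation → cooling.
Labeling reaches cooling via labeling → dilution → incubation → cooling.
No chain forces filtering (or any of the others) ahead of cooling.

dilution, incubation, labeling, weighing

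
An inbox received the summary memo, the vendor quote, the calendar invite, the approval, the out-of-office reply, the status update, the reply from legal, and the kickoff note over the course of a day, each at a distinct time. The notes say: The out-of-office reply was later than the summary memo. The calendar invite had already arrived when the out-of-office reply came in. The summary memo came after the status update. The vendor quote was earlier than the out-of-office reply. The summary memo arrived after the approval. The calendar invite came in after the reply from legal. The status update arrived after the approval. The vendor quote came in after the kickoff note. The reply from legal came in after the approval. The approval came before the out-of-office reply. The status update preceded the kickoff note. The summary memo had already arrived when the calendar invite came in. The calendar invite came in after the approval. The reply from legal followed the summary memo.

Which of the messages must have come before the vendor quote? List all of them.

Directly stated before the vendor quote: the kickoff note.
The approval reaches the vendor quote via the approval → the status update → the kickoff note → the vendor quote.
The status update reaches the vendor quote via the status update → the kickoff note → the vendor quote.

the approval, the kickoff note, the status update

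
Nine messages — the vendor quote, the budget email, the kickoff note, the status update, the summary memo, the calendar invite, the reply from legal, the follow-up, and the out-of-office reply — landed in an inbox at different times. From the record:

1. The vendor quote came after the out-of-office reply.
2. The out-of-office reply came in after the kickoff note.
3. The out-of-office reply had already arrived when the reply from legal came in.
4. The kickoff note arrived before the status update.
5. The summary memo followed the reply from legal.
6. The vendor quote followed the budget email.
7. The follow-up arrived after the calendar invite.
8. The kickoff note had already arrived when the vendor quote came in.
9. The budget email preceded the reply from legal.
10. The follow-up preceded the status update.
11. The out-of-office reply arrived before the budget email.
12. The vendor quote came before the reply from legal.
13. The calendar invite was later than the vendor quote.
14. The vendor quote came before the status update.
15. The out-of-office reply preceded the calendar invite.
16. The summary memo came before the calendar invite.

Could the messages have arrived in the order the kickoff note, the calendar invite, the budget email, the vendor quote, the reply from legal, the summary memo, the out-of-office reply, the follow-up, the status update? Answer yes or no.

The constraints require the vendor quote before the calendar invite, but in the proposed sequence the calendar invite appears ahead of the vendor quote. That one violation is enough.

no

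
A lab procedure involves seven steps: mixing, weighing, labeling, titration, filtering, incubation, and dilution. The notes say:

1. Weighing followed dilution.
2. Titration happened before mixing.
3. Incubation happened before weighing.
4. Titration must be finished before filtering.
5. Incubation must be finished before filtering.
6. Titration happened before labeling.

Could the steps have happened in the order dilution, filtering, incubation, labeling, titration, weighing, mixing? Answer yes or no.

The constraints require titration before filtering, but in the proposed sequence filtering appears ahead of titration. That one violation is enough.

no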